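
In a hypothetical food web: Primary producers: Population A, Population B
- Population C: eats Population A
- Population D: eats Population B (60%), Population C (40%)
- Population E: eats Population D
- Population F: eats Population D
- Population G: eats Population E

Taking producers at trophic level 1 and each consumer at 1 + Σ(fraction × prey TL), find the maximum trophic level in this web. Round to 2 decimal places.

4.40

Population C: 1 + 1 = 2
Population D: 1 + (0.6×1 + 0.4×2) = 2.4
Population E: 1 + 2.4 = 3.4
Population F: 1 + 2.4 = 3.4
Population G: 1 + 3.4 = 4.4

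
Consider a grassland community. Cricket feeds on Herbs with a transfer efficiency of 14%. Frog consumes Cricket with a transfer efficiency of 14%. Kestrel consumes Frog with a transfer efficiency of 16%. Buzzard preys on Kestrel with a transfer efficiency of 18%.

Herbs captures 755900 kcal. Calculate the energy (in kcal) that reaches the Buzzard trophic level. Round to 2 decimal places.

Cricket: 755900 × 0.14 = 105826 kcal
Frog: 105826 × 0.14 = 14815.64 kcal
Kestrel: 14815.64 × 0.16 = 2370.5024 kcal
Buzzard: 2370.5024 × 0.18 = 426.690432 kcal

426.69 kcal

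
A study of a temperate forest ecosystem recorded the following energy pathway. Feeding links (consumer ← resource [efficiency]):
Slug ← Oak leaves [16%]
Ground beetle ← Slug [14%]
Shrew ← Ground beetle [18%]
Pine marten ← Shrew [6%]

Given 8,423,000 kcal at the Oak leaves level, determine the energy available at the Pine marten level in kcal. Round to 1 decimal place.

Slug: 8423000 × 0.16 = 1347680 kcal
Ground beetle: 1347680 × 0.14 = 188675.2 kcal
Shrew: 188675.2 × 0.18 = 33961.536 kcal
Pine marten: 33961.536 × 0.06 = 2037.69216 kcal

2037.7 kcal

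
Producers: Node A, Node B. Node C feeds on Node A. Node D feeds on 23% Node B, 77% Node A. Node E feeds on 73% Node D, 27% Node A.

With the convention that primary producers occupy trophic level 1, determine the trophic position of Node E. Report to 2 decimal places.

Node C: 1 + 1 = 2
Node D: 1 + (0.23×1 + 0.77×1) = 2
Node E: 1 + (0.73×2 + 0.27×1) = 2.73

2.73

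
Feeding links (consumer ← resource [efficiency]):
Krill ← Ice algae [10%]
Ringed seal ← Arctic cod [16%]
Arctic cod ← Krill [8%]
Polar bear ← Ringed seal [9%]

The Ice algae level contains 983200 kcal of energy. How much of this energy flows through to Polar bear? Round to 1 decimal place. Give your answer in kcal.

Krill: 983200 × 0.1 = 98320 kcal
Arctic cod: 98320 × 0.08 = 7865.6 kcal
Ringed seal: 7865.6 × 0.16 = 1258.496 kcal
Polar bear: 1258.496 × 0.09 = 113.26464 kcal

113.3 kcal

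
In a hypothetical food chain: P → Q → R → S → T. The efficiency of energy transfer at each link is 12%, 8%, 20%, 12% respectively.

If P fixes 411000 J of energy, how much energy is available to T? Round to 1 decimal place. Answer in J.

Q: 411000 × 0.12 = 49320 J
R: 49320 × 0.08 = 3945.6 J
S: 3945.6 × 0.2 = 789.12 J
T: 789.12 × 0.12 = 94.6944 J

94.7 J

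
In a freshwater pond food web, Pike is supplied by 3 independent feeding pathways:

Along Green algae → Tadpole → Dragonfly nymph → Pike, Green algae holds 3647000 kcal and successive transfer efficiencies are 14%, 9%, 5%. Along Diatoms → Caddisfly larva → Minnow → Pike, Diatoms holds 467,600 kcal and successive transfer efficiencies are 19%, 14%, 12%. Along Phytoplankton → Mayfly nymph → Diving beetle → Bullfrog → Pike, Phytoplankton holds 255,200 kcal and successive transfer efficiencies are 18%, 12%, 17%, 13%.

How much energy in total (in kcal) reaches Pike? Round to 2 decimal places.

3912.01 kcal

Via Green algae: 3647000 × 0.14 × 0.09 × 0.05 = 2297.61 kcal
Via Diatoms: 467600 × 0.19 × 0.14 × 0.12 = 1492.5792 kcal
Via Phytoplankton: 255200 × 0.18 × 0.12 × 0.17 × 0.13 = 121.822272 kcal
Total at Pike: 2297.61 + 1492.5792 + 121.822272 = 3912.011472 kcal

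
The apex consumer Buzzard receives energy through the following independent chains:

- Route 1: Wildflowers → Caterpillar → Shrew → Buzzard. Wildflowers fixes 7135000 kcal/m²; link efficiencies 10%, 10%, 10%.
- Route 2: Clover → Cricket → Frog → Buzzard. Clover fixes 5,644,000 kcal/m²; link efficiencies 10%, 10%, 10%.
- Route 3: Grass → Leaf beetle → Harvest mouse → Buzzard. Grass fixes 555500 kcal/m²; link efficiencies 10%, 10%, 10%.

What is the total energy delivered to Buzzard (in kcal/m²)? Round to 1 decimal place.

Route 1: 7135000 × 0.1 × 0.1 × 0.1 = 7135 kcal/m²
Route 2: 5644000 × 0.1 × 0.1 × 0.1 = 5644 kcal/m²
Route 3: 555500 × 0.1 × 0.1 × 0.1 = 555.5 kcal/m²
Total at Buzzard: 7135 + 5644 + 555.5 = 13334.5 kcal/m²

13334.5 kcal/m²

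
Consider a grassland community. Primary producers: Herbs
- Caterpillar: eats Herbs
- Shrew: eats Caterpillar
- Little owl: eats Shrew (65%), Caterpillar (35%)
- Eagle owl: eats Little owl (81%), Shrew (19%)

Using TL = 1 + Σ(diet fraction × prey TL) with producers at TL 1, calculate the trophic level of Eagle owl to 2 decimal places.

4.53

Caterpillar: 1 + 1 = 2
Shrew: 1 + 2 = 3
Little owl: 1 + (0.65×3 + 0.35×2) = 3.65
Eagle owl: 1 + (0.81×3.65 + 0.19×3) = 4.5265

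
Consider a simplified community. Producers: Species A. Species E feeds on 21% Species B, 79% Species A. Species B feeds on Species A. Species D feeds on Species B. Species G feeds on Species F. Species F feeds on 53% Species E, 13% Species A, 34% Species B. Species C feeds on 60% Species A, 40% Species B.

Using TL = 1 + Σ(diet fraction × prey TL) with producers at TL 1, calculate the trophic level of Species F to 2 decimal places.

2.98

Species B: 1 + 1 = 2
Species C: 1 + (0.6×1 + 0.4×2) = 2.4
Species D: 1 + 2 = 3
Species E: 1 + (0.21×2 + 0.79×1) = 2.21
Species F: 1 + (0.53×2.21 + 0.13×1 + 0.34×2) = 2.9813
Species G: 1 + 2.9813 = 3.9813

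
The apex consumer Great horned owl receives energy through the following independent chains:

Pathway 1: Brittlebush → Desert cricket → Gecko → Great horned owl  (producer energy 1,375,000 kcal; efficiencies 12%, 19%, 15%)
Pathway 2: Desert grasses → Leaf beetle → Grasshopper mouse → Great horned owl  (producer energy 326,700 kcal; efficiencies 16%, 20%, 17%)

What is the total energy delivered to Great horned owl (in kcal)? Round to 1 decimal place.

6479.7 kcal

Pathway 1: 1375000 × 0.12 × 0.19 × 0.15 = 4702.5 kcal
Pathway 2: 326700 × 0.16 × 0.2 × 0.17 = 1777.248 kcal
Total at Great horned owl: 4702.5 + 1777.248 = 6479.748 kcal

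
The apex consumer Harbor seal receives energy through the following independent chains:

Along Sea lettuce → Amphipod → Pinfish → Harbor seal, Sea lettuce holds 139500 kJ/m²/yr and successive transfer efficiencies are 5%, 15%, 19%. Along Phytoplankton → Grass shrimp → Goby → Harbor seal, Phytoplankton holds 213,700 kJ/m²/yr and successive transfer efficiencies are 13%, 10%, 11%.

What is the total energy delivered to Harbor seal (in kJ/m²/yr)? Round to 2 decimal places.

Via Sea lettuce: 139500 × 0.05 × 0.15 × 0.19 = 198.7875 kJ/m²/yr
Via Phytoplankton: 213700 × 0.13 × 0.1 × 0.11 = 305.591 kJ/m²/yr
Total at Harbor seal: 198.7875 + 305.591 = 504.3785 kJ/m²/yr

504.38 kJ/m²/yr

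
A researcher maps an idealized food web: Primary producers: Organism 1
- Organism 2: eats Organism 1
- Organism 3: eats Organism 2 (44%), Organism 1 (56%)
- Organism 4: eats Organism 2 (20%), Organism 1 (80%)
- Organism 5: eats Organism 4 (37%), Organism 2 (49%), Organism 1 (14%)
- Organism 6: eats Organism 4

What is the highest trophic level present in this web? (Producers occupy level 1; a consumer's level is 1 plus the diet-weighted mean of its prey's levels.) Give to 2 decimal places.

Organism 2: 1 + 1 = 2
Organism 3: 1 + (0.44×2 + 0.56×1) = 2.44
Organism 4: 1 + (0.2×2 + 0.8×1) = 2.2
Organism 5: 1 + (0.37×2.2 + 0.49×2 + 0.14×1) = 2.934
Organism 6: 1 + 2.2 = 3.2

3.20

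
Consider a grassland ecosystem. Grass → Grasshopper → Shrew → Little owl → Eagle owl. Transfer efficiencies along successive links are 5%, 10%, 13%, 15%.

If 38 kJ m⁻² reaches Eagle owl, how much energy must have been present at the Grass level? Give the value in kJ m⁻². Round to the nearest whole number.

389744 kJ m⁻²

Cumulative transfer efficiency: 0.05 × 0.1 × 0.13 × 0.15 = 0.0000975
Grass energy = 38 / 0.0000975 = 389744 kJ m⁻²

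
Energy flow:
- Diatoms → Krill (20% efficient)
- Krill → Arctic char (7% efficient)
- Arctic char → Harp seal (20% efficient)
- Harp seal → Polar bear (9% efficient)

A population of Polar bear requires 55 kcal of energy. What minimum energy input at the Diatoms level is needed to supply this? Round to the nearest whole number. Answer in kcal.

Cumulative transfer efficiency: 0.2 × 0.07 × 0.2 × 0.09 = 0.000252
Diatoms energy = 55 / 0.000252 = 218254 kcal

218254 kcal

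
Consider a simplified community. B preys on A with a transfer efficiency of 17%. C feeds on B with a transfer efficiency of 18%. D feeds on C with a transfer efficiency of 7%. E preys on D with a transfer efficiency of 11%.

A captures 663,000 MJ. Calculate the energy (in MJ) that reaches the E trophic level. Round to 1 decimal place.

156.2 MJ

B: 663000 × 0.17 = 112710 MJ
C: 112710 × 0.18 = 20287.8 MJ
D: 20287.8 × 0.07 = 1420.146 MJ
E: 1420.146 × 0.11 = 156.21606 MJ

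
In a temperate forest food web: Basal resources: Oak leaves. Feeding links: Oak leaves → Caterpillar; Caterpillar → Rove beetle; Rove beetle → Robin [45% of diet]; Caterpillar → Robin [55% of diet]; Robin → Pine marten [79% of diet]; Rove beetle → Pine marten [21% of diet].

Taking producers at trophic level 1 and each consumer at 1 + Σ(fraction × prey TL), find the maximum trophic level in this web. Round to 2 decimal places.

4.36

Caterpillar: 1 + 1 = 2
Rove beetle: 1 + 2 = 3
Robin: 1 + (0.45×3 + 0.55×2) = 3.45
Pine marten: 1 + (0.79×3.45 + 0.21×3) = 4.3555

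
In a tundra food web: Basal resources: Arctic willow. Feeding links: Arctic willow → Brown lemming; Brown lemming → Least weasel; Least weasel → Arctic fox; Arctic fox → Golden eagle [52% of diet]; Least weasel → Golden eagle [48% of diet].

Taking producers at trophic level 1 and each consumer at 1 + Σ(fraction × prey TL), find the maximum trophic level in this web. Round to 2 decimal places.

4.52

Brown lemming: 1 + 1 = 2
Least weasel: 1 + 2 = 3
Arctic fox: 1 + 3 = 4
Golden eagle: 1 + (0.52×4 + 0.48×3) = 4.52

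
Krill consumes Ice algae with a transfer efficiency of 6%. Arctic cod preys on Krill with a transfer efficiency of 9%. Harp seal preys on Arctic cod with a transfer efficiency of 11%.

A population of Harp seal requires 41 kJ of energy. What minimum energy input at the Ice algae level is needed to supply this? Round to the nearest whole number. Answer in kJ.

69024 kJ

Cumulative transfer efficiency: 0.06 × 0.09 × 0.11 = 0.000594
Ice algae energy = 41 / 0.000594 = 69024 kJ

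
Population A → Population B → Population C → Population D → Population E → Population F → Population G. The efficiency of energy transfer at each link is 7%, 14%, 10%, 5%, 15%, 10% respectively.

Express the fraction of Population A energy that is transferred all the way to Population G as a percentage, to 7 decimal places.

0.0000735%

Product of link efficiencies: 0.07 × 0.14 × 0.1 × 0.05 × 0.15 × 0.1 = 0.000000735
As a percentage: 0.000000735 × 100 = 0.0000735%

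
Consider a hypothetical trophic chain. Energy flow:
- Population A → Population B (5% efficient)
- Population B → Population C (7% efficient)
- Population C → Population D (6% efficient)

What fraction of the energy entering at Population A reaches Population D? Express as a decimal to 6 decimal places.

Product of link efficiencies: 0.05 × 0.07 × 0.06 = 0.00021

0.000210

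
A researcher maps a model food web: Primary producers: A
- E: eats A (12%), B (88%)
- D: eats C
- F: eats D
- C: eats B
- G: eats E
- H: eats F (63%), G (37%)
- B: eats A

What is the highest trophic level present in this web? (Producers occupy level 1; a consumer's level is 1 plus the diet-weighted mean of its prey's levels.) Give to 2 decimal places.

5.59

B: 1 + 1 = 2
C: 1 + 2 = 3
D: 1 + 3 = 4
E: 1 + (0.12×1 + 0.88×2) = 2.88
F: 1 + 4 = 5
G: 1 + 2.88 = 3.88
H: 1 + (0.63×5 + 0.37×3.88) = 5.5856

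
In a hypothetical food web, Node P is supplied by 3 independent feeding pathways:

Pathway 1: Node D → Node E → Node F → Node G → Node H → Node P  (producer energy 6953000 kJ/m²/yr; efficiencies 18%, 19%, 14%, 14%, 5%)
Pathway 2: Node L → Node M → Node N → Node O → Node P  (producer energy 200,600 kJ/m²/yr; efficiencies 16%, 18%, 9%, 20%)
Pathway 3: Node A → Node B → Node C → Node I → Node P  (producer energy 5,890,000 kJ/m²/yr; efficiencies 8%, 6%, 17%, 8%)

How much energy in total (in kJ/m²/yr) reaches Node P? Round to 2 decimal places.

Pathway 1: 6953000 × 0.18 × 0.19 × 0.14 × 0.14 × 0.05 = 233.036748 kJ/m²/yr
Pathway 2: 200600 × 0.16 × 0.18 × 0.09 × 0.2 = 103.99104 kJ/m²/yr
Pathway 3: 5890000 × 0.08 × 0.06 × 0.17 × 0.08 = 384.4992 kJ/m²/yr
Total at Node P: 233.036748 + 103.99104 + 384.4992 = 721.526988 kJ/m²/yr

721.53 kJ/m²/yr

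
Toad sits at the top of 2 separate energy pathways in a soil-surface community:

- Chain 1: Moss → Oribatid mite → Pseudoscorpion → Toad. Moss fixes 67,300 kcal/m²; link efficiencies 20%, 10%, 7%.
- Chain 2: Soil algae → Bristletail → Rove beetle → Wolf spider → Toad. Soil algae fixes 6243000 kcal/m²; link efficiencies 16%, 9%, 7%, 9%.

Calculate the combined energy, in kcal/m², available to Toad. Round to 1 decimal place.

Chain 1: 67300 × 0.2 × 0.1 × 0.07 = 94.22 kcal/m²
Chain 2: 6243000 × 0.16 × 0.09 × 0.07 × 0.09 = 566.36496 kcal/m²
Total at Toad: 94.22 + 566.36496 = 660.58496 kcal/m²

660.6 kcal/m²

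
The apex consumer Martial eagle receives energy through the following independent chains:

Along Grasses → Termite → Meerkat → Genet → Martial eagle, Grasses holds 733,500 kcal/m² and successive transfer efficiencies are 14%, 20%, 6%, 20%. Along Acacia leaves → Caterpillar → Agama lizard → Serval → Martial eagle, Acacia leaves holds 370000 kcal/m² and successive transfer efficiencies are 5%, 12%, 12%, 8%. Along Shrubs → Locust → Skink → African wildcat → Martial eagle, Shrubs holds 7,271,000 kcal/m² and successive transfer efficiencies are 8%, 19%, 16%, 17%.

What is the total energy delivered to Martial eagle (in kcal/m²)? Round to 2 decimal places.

3273.89 kcal/m²

Via Grasses: 733500 × 0.14 × 0.2 × 0.06 × 0.2 = 246.456 kcal/m²
Via Acacia leaves: 370000 × 0.05 × 0.12 × 0.12 × 0.08 = 21.312 kcal/m²
Via Shrubs: 7271000 × 0.08 × 0.19 × 0.16 × 0.17 = 3006.12224 kcal/m²
Total at Martial eagle: 246.456 + 21.312 + 3006.12224 = 3273.89024 kcal/m²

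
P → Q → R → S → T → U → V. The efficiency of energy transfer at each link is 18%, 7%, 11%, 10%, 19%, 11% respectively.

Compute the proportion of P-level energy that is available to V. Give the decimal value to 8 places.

0.00000290

Product of link efficiencies: 0.18 × 0.07 × 0.11 × 0.1 × 0.19 × 0.11 = 0.00000289674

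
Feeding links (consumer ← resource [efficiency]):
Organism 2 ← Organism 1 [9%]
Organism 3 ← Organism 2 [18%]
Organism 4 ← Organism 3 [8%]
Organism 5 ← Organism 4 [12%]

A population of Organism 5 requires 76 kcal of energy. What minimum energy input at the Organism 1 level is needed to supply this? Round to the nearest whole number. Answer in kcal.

488683 kcal

Cumulative transfer efficiency: 0.09 × 0.18 × 0.08 × 0.12 = 0.00015552
Organism 1 energy = 76 / 0.00015552 = 488683 kcal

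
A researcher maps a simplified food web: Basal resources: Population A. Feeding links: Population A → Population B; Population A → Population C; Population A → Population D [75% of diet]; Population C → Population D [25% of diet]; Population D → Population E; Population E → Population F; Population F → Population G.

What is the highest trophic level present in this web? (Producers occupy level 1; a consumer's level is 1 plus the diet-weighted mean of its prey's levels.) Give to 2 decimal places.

5.25

Population B: 1 + 1 = 2
Population C: 1 + 1 = 2
Population D: 1 + (0.75×1 + 0.25×2) = 2.25
Population E: 1 + 2.25 = 3.25
Population F: 1 + 3.25 = 4.25
Population G: 1 + 4.25 = 5.25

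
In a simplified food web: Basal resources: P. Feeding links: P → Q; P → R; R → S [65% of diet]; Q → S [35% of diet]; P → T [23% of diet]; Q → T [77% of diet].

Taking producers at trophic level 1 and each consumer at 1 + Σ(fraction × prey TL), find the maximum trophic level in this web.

Q: 1 + 1 = 2
R: 1 + 1 = 2
S: 1 + (0.65×2 + 0.35×2) = 3
T: 1 + (0.23×1 + 0.77×2) = 2.77

3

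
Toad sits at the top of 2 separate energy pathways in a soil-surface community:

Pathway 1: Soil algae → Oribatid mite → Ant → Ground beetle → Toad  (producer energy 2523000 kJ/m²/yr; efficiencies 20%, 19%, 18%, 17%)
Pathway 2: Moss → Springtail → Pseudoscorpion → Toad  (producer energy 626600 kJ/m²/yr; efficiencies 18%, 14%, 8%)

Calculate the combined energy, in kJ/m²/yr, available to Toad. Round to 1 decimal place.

4197.0 kJ/m²/yr

Pathway 1: 2523000 × 0.2 × 0.19 × 0.18 × 0.17 = 2933.7444 kJ/m²/yr
Pathway 2: 626600 × 0.18 × 0.14 × 0.08 = 1263.2256 kJ/m²/yr
Total at Toad: 2933.7444 + 1263.2256 = 4196.97 kJ/m²/yr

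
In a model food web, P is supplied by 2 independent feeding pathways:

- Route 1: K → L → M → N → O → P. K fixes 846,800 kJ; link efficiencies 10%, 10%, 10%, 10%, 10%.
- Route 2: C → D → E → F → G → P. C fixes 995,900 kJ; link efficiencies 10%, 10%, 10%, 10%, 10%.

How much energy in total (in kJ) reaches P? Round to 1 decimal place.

Route 1: 846800 × 0.1 × 0.1 × 0.1 × 0.1 × 0.1 = 8.468 kJ
Route 2: 995900 × 0.1 × 0.1 × 0.1 × 0.1 × 0.1 = 9.959 kJ
Total at P: 8.468 + 9.959 = 18.427 kJ

18.4 kJ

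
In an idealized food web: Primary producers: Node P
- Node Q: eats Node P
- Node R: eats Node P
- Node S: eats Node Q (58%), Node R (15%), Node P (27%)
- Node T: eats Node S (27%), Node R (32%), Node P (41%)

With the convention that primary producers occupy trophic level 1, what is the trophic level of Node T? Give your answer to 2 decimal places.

Node Q: 1 + 1 = 2
Node R: 1 + 1 = 2
Node S: 1 + (0.58×2 + 0.15×2 + 0.27×1) = 2.73
Node T: 1 + (0.27×2.73 + 0.32×2 + 0.41×1) = 2.7871

2.79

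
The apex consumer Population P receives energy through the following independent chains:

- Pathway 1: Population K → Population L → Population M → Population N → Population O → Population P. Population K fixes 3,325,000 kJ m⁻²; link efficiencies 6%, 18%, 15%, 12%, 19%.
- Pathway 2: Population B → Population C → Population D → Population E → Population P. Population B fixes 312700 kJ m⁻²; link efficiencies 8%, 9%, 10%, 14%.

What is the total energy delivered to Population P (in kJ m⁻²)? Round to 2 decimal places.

154.33 kJ m⁻²

Pathway 1: 3325000 × 0.06 × 0.18 × 0.15 × 0.12 × 0.19 = 122.8122 kJ m⁻²
Pathway 2: 312700 × 0.08 × 0.09 × 0.1 × 0.14 = 31.52016 kJ m⁻²
Total at Population P: 122.8122 + 31.52016 = 154.33236 kJ m⁻²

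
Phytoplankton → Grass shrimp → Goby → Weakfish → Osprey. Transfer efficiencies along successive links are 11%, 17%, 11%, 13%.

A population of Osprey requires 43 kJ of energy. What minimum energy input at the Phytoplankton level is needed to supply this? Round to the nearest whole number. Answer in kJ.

Cumulative transfer efficiency: 0.11 × 0.17 × 0.11 × 0.13 = 0.00026741
Phytoplankton energy = 43 / 0.00026741 = 160802 kJ

160802 kJ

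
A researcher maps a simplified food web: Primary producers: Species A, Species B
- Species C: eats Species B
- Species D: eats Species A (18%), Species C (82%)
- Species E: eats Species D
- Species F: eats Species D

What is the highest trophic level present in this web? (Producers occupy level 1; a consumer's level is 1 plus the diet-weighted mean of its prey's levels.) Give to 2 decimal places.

Species C: 1 + 1 = 2
Species D: 1 + (0.18×1 + 0.82×2) = 2.82
Species E: 1 + 2.82 = 3.82
Species F: 1 + 2.82 = 3.82

3.82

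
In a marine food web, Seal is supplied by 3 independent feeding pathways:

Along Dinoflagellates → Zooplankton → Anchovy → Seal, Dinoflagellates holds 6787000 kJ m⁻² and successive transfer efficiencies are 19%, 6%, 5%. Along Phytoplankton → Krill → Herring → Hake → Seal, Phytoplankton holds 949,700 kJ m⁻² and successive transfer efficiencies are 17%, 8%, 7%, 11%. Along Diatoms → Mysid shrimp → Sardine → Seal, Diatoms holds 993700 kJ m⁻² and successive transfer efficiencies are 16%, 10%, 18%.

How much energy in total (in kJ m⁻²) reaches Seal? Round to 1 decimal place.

Via Dinoflagellates: 6787000 × 0.19 × 0.06 × 0.05 = 3868.59 kJ m⁻²
Via Phytoplankton: 949700 × 0.17 × 0.08 × 0.07 × 0.11 = 99.452584 kJ m⁻²
Via Diatoms: 993700 × 0.16 × 0.1 × 0.18 = 2861.856 kJ m⁻²
Total at Seal: 3868.59 + 99.452584 + 2861.856 = 6829.898584 kJ m⁻²

6829.9 kJ m⁻²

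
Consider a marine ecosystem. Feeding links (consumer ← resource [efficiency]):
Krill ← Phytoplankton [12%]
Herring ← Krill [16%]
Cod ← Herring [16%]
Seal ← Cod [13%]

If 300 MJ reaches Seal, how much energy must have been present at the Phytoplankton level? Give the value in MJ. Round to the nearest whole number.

Cumulative transfer efficiency: 0.12 × 0.16 × 0.16 × 0.13 = 0.00039936
Phytoplankton energy = 300 / 0.00039936 = 751202 MJ

751202 MJ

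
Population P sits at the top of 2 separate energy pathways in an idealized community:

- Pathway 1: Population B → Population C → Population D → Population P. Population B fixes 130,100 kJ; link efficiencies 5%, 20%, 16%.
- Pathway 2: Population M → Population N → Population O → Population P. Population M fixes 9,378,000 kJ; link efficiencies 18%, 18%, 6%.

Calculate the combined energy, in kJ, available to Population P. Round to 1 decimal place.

18439.0 kJ

Pathway 1: 130100 × 0.05 × 0.2 × 0.16 = 208.16 kJ
Pathway 2: 9378000 × 0.18 × 0.18 × 0.06 = 18230.832 kJ
Total at Population P: 208.16 + 18230.832 = 18438.992 kJ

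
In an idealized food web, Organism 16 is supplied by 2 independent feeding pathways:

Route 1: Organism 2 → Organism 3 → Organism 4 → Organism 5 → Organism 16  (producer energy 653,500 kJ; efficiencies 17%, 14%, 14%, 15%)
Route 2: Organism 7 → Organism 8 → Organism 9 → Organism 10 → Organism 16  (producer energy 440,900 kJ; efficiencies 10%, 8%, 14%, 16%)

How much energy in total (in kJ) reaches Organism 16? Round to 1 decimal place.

405.6 kJ

Route 1: 653500 × 0.17 × 0.14 × 0.14 × 0.15 = 326.6193 kJ
Route 2: 440900 × 0.1 × 0.08 × 0.14 × 0.16 = 79.00928 kJ
Total at Organism 16: 326.6193 + 79.00928 = 405.62858 kJ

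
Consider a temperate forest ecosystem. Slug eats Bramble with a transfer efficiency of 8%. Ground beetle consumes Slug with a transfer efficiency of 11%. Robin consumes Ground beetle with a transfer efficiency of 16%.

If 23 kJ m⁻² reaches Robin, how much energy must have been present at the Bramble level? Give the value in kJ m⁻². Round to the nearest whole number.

Cumulative transfer efficiency: 0.08 × 0.11 × 0.16 = 0.001408
Bramble energy = 23 / 0.001408 = 16335 kJ m⁻²

16335 kJ m⁻²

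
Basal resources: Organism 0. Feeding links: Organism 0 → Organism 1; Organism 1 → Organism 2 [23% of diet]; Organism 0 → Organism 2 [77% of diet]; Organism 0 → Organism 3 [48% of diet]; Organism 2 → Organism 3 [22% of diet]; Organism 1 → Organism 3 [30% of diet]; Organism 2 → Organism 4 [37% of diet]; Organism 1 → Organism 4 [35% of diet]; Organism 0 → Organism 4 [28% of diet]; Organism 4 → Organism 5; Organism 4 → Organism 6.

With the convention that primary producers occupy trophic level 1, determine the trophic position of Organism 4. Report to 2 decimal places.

2.81

Organism 1: 1 + 1 = 2
Organism 2: 1 + (0.23×2 + 0.77×1) = 2.23
Organism 3: 1 + (0.48×1 + 0.22×2.23 + 0.3×2) = 2.5706
Organism 4: 1 + (0.37×2.23 + 0.35×2 + 0.28×1) = 2.8051
Organism 5: 1 + 2.8051 = 3.8051
Organism 6: 1 + 2.8051 = 3.8051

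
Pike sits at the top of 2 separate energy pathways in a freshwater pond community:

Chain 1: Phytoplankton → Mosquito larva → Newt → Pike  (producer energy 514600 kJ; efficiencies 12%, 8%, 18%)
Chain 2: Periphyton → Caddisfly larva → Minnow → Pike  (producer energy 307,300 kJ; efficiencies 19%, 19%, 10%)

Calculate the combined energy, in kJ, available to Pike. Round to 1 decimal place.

1998.6 kJ

Chain 1: 514600 × 0.12 × 0.08 × 0.18 = 889.2288 kJ
Chain 2: 307300 × 0.19 × 0.19 × 0.1 = 1109.353 kJ
Total at Pike: 889.2288 + 1109.353 = 1998.5818 kJ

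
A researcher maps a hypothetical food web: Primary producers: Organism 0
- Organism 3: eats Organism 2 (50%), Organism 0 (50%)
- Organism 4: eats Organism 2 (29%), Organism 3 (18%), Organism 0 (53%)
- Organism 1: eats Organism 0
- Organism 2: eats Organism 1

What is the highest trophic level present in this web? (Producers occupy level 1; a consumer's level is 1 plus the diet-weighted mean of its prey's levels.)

3

Organism 1: 1 + 1 = 2
Organism 2: 1 + 2 = 3
Organism 3: 1 + (0.5×3 + 0.5×1) = 3
Organism 4: 1 + (0.29×3 + 0.18×3 + 0.53×1) = 2.94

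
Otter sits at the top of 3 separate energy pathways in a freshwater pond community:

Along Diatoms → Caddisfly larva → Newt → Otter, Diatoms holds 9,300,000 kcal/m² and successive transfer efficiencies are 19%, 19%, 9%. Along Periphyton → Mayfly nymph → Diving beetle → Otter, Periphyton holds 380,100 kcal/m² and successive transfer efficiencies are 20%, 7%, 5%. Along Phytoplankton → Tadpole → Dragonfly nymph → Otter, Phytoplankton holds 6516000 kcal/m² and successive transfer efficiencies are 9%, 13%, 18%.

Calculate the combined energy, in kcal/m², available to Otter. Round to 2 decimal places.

44204.47 kcal/m²

Via Diatoms: 9300000 × 0.19 × 0.19 × 0.09 = 30215.7 kcal/m²
Via Periphyton: 380100 × 0.2 × 0.07 × 0.05 = 266.07 kcal/m²
Via Phytoplankton: 6516000 × 0.09 × 0.13 × 0.18 = 13722.696 kcal/m²
Total at Otter: 30215.7 + 266.07 + 13722.696 = 44204.466 kcal/m²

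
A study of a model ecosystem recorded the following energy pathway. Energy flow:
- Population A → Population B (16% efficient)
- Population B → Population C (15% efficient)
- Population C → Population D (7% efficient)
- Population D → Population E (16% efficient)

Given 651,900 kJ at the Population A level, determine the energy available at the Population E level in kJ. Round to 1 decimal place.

Population B: 651900 × 0.16 = 104304 kJ
Population C: 104304 × 0.15 = 15645.6 kJ
Population D: 15645.6 × 0.07 = 1095.192 kJ
Population E: 1095.192 × 0.16 = 175.23072 kJ

175.2 kJ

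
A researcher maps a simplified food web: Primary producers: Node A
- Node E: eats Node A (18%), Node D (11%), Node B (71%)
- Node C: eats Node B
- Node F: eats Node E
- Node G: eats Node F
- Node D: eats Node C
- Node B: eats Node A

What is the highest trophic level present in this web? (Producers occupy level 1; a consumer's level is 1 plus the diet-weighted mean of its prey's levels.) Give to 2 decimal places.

5.04

Node B: 1 + 1 = 2
Node C: 1 + 2 = 3
Node D: 1 + 3 = 4
Node E: 1 + (0.18×1 + 0.11×4 + 0.71×2) = 3.04
Node F: 1 + 3.04 = 4.04
Node G: 1 + 4.04 = 5.04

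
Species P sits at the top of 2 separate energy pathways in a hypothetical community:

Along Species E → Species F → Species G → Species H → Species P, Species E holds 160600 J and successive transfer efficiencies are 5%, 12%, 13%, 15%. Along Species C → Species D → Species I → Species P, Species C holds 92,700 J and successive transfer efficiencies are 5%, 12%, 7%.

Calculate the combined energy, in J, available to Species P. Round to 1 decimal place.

57.7 J

Via Species E: 160600 × 0.05 × 0.12 × 0.13 × 0.15 = 18.7902 J
Via Species C: 92700 × 0.05 × 0.12 × 0.07 = 38.934 J
Total at Species P: 18.7902 + 38.934 = 57.7242 J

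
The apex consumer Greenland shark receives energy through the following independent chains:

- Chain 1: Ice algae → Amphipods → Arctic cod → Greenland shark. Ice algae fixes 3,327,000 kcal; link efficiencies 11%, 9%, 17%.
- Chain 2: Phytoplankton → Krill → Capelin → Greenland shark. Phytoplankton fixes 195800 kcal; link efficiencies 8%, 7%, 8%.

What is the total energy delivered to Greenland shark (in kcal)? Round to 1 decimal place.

Chain 1: 3327000 × 0.11 × 0.09 × 0.17 = 5599.341 kcal
Chain 2: 195800 × 0.08 × 0.07 × 0.08 = 87.7184 kcal
Total at Greenland shark: 5599.341 + 87.7184 = 5687.0594 kcal

5687.1 kcal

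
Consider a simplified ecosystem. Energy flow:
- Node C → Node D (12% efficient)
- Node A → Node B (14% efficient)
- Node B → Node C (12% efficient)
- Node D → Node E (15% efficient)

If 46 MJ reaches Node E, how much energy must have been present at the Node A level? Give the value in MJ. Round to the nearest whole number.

152116 MJ

Cumulative transfer efficiency: 0.14 × 0.12 × 0.12 × 0.15 = 0.0003024
Node A energy = 46 / 0.0003024 = 152116 MJ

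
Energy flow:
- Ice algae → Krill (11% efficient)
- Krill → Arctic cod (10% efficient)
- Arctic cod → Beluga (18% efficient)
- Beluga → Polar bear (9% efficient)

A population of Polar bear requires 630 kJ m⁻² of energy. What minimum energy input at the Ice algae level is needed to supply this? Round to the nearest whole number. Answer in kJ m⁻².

Cumulative transfer efficiency: 0.11 × 0.1 × 0.18 × 0.09 = 0.0001782
Ice algae energy = 630 / 0.0001782 = 3535354 kJ m⁻²

3535354 kJ m⁻²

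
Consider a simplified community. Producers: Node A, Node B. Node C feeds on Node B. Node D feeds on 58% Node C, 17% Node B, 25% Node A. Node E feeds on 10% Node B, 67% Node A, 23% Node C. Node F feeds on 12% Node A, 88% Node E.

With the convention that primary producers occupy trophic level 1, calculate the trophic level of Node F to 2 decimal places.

3.08

Node C: 1 + 1 = 2
Node D: 1 + (0.58×2 + 0.17×1 + 0.25×1) = 2.58
Node E: 1 + (0.1×1 + 0.67×1 + 0.23×2) = 2.23
Node F: 1 + (0.12×1 + 0.88×2.23) = 3.0824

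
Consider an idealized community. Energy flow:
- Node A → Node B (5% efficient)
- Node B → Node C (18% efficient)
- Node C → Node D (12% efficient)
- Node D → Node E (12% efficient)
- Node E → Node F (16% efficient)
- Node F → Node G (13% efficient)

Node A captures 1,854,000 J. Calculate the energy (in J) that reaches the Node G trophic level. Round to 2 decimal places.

5.00 J

Node B: 1854000 × 0.05 = 92700 J
Node C: 92700 × 0.18 = 16686 J
Node D: 16686 × 0.12 = 2002.32 J
Node E: 2002.32 × 0.12 = 240.2784 J
Node F: 240.2784 × 0.16 = 38.444544 J
Node G: 38.444544 × 0.13 = 4.99779072 J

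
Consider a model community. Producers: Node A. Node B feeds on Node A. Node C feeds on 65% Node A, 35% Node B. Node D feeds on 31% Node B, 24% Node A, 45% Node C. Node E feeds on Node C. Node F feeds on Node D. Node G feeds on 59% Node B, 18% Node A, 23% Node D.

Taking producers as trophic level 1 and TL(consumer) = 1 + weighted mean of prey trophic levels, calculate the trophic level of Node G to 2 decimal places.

Node B: 1 + 1 = 2
Node C: 1 + (0.65×1 + 0.35×2) = 2.35
Node D: 1 + (0.31×2 + 0.24×1 + 0.45×2.35) = 2.9175
Node E: 1 + 2.35 = 3.35
Node F: 1 + 2.9175 = 3.9175
Node G: 1 + (0.59×2 + 0.18×1 + 0.23×2.9175) = 3.031025

3.03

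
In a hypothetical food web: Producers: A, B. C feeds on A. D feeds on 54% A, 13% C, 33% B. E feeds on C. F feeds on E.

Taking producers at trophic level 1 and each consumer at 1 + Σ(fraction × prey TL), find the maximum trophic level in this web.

4

C: 1 + 1 = 2
D: 1 + (0.54×1 + 0.13×2 + 0.33×1) = 2.13
E: 1 + 2 = 3
F: 1 + 3 = 4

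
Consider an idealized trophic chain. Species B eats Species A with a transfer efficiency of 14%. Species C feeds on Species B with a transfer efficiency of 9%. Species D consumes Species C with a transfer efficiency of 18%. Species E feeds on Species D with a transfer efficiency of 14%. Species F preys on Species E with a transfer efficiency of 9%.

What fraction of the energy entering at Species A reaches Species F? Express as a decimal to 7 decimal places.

Product of link efficiencies: 0.14 × 0.09 × 0.18 × 0.14 × 0.09 = 0.0000285768

0.0000286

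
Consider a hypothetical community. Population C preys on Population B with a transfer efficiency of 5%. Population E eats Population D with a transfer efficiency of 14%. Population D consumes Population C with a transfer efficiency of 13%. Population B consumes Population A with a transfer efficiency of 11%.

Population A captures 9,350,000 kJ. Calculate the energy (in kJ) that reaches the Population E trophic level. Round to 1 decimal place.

Population B: 9350000 × 0.11 = 1028500 kJ
Population C: 1028500 × 0.05 = 51425 kJ
Population D: 51425 × 0.13 = 6685.25 kJ
Population E: 6685.25 × 0.14 = 935.935 kJ

935.9 kJ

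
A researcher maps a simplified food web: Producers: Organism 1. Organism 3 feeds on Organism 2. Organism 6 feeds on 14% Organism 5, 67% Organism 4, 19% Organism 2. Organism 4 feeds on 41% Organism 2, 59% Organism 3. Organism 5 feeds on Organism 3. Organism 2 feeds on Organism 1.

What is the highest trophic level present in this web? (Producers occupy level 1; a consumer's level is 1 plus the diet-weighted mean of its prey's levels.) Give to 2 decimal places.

4.35

Organism 2: 1 + 1 = 2
Organism 3: 1 + 2 = 3
Organism 4: 1 + (0.41×2 + 0.59×3) = 3.59
Organism 5: 1 + 3 = 4
Organism 6: 1 + (0.14×4 + 0.67×3.59 + 0.19×2) = 4.3453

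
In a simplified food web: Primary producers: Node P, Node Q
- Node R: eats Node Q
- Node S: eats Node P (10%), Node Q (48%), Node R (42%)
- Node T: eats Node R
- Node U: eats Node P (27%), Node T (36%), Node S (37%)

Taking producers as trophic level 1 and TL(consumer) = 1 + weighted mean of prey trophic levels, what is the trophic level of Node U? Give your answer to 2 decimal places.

3.25

Node R: 1 + 1 = 2
Node S: 1 + (0.1×1 + 0.48×1 + 0.42×2) = 2.42
Node T: 1 + 2 = 3
Node U: 1 + (0.27×1 + 0.36×3 + 0.37×2.42) = 3.2454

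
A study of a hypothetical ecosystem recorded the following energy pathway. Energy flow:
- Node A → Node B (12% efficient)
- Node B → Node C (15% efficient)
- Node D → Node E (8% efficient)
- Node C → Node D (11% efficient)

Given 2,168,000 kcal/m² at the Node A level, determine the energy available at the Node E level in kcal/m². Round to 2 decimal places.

Node B: 2168000 × 0.12 = 260160 kcal/m²
Node C: 260160 × 0.15 = 39024 kcal/m²
Node D: 39024 × 0.11 = 4292.64 kcal/m²
Node E: 4292.64 × 0.08 = 343.4112 kcal/m²

343.41 kcal/m²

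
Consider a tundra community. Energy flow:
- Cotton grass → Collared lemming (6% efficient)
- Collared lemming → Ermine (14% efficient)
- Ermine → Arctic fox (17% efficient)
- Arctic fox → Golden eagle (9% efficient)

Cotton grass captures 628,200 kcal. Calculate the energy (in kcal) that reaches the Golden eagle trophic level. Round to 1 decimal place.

80.7 kcal

Collared lemming: 628200 × 0.06 = 37692 kcal
Ermine: 37692 × 0.14 = 5276.88 kcal
Arctic fox: 5276.88 × 0.17 = 897.0696 kcal
Golden eagle: 897.0696 × 0.09 = 80.736264 kcal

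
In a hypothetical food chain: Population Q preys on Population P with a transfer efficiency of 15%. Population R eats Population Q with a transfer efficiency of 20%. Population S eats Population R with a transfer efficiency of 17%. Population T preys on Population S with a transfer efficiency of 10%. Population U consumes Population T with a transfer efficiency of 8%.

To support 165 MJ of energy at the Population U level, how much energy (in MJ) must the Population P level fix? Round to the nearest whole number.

4044118 MJ

Cumulative transfer efficiency: 0.15 × 0.2 × 0.17 × 0.1 × 0.08 = 0.0000408
Population P energy = 165 / 0.0000408 = 4044118 MJ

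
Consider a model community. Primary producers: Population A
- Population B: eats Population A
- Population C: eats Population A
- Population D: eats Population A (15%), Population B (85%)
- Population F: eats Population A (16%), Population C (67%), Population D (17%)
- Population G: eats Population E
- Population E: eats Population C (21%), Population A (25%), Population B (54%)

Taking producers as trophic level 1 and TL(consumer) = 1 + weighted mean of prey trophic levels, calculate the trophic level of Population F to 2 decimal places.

Population B: 1 + 1 = 2
Population C: 1 + 1 = 2
Population D: 1 + (0.15×1 + 0.85×2) = 2.85
Population E: 1 + (0.21×2 + 0.25×1 + 0.54×2) = 2.75
Population F: 1 + (0.16×1 + 0.67×2 + 0.17×2.85) = 2.9845
Population G: 1 + 2.75 = 3.75

2.98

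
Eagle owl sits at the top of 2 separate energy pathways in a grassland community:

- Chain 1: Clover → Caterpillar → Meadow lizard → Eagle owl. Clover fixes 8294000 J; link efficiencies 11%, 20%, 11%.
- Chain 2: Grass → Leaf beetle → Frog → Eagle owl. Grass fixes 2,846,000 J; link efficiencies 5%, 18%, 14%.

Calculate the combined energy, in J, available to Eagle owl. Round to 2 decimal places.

Chain 1: 8294000 × 0.11 × 0.2 × 0.11 = 20071.48 J
Chain 2: 2846000 × 0.05 × 0.18 × 0.14 = 3585.96 J
Total at Eagle owl: 20071.48 + 3585.96 = 23657.44 J

23657.44 J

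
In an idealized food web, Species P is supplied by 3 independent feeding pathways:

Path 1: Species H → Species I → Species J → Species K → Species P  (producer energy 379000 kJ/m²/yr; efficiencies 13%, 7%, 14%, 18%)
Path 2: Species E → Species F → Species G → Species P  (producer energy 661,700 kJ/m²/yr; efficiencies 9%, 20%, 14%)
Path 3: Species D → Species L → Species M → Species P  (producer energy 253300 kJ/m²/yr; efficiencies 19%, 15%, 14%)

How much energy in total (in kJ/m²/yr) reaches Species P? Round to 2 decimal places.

2765.06 kJ/m²/yr

Path 1: 379000 × 0.13 × 0.07 × 0.14 × 0.18 = 86.91228 kJ/m²/yr
Path 2: 661700 × 0.09 × 0.2 × 0.14 = 1667.484 kJ/m²/yr
Path 3: 253300 × 0.19 × 0.15 × 0.14 = 1010.667 kJ/m²/yr
Total at Species P: 86.91228 + 1667.484 + 1010.667 = 2765.06328 kJ/m²/yr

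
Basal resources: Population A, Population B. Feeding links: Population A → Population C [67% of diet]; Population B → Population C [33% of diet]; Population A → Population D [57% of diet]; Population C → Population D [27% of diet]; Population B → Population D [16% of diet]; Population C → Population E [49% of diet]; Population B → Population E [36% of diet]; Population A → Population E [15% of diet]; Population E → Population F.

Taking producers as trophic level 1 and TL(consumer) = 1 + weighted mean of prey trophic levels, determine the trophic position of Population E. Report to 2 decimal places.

2.49

Population C: 1 + (0.67×1 + 0.33×1) = 2
Population D: 1 + (0.57×1 + 0.27×2 + 0.16×1) = 2.27
Population E: 1 + (0.49×2 + 0.36×1 + 0.15×1) = 2.49
Population F: 1 + 2.49 = 3.49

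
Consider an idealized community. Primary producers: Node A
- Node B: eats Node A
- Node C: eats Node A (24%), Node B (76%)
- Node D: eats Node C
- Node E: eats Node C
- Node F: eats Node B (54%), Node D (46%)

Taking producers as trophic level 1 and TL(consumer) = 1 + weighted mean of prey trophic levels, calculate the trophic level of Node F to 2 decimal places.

3.81

Node B: 1 + 1 = 2
Node C: 1 + (0.24×1 + 0.76×2) = 2.76
Node D: 1 + 2.76 = 3.76
Node E: 1 + 2.76 = 3.76
Node F: 1 + (0.54×2 + 0.46×3.76) = 3.8096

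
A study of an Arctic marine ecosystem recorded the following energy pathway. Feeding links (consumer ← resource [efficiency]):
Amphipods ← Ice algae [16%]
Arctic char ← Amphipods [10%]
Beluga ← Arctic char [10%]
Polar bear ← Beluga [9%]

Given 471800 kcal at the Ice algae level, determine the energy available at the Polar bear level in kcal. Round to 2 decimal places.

Amphipods: 471800 × 0.16 = 75488 kcal
Arctic char: 75488 × 0.1 = 7548.8 kcal
Beluga: 7548.8 × 0.1 = 754.88 kcal
Polar bear: 754.88 × 0.09 = 67.9392 kcal

67.94 kcal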